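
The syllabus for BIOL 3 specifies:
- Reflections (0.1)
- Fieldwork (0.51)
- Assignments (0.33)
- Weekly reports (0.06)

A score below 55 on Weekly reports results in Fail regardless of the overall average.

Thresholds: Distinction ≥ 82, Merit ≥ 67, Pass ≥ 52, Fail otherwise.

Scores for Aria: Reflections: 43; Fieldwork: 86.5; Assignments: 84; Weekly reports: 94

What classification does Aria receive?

Merit

Weekly reports score 94 ≥ 55: minimum met.
Weighted total:
  Reflections 43 × 0.1 = 4.3
  Fieldwork 86.5 × 0.51 = 44.115
  Assignments 84 × 0.33 = 27.72
  Weekly reports 94 × 0.06 = 5.64
Sum = 81.775
81.775 is ≥ 67 and < 82 → Merit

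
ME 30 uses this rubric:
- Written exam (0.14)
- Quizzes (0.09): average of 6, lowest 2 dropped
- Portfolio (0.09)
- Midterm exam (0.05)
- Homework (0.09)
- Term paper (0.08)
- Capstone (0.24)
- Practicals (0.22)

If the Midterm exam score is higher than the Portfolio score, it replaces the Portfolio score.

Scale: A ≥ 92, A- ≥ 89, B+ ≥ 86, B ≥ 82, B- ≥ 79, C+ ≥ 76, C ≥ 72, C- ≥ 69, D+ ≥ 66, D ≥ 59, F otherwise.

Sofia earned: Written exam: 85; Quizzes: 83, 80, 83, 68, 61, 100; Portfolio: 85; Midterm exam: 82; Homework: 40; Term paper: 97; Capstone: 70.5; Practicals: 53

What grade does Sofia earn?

C-

Quizzes: drop 61, 68 → average of remaining 4 = 346/4 = 86.5
Midterm exam (82) ≤ Portfolio (85), so Portfolio stays at 85.
Weighted total:
  Written exam 85 × 0.14 = 11.9
  Quizzes 86.5 × 0.09 = 7.785
  Portfolio 85 × 0.09 = 7.65
  Midterm exam 82 × 0.05 = 4.1
  Homework 40 × 0.09 = 3.6
  Term paper 97 × 0.08 = 7.76
  Capstone 70.5 × 0.24 = 16.92
  Practicals 53 × 0.22 = 11.66
Sum = 71.375
71.375 is ≥ 69 and < 72 → C-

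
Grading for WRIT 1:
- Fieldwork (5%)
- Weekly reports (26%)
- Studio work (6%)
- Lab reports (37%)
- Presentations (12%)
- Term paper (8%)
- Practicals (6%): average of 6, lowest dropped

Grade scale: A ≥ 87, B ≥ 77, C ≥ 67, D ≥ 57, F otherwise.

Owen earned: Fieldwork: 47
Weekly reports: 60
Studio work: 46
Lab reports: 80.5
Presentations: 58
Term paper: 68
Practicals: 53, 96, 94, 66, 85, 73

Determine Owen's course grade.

Practicals: drop 53 → average of remaining 5 = 414/5 = 82.8
Weighted total:
  Fieldwork 47 × 0.05 = 2.35
  Weekly reports 60 × 0.26 = 15.6
  Studio work 46 × 0.06 = 2.76
  Lab reports 80.5 × 0.37 = 29.785
  Presentations 58 × 0.12 = 6.96
  Term paper 68 × 0.08 = 5.44
  Practicals 82.8 × 0.06 = 4.968
Sum = 67.863
67.863 is ≥ 67 and < 77 → C

C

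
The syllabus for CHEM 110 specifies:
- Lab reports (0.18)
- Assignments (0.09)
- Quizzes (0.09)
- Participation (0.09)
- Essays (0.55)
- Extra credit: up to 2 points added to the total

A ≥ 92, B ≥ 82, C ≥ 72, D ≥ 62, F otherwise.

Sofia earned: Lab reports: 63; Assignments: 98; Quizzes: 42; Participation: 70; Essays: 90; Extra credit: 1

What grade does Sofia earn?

C

Weighted total:
  Lab reports 63 × 0.18 = 11.34
  Assignments 98 × 0.09 = 8.82
  Quizzes 42 × 0.09 = 3.78
  Participation 70 × 0.09 = 6.3
  Essays 90 × 0.55 = 49.5
Sum = 79.74
Extra credit: 79.74 + 1 = 80.74
80.74 is ≥ 72 and < 82 → C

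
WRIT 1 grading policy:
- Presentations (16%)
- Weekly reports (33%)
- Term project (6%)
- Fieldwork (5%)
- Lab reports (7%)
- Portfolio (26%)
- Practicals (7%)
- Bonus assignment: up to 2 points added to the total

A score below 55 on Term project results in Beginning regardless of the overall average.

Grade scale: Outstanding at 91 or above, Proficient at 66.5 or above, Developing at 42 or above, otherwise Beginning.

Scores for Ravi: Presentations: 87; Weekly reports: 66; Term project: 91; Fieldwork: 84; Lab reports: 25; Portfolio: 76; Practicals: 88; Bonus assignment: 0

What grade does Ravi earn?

Term project score 91 ≥ 55: minimum met.
Weighted total:
  Presentations 87 × 0.16 = 13.92
  Weekly reports 66 × 0.33 = 21.78
  Term project 91 × 0.06 = 5.46
  Fieldwork 84 × 0.05 = 4.2
  Lab reports 25 × 0.07 = 1.75
  Portfolio 76 × 0.26 = 19.76
  Practicals 88 × 0.07 = 6.16
Sum = 73.03
Bonus assignment: 73.03 + 0 = 73.03
73.03 is ≥ 66.5 and < 91 → Proficient

Proficient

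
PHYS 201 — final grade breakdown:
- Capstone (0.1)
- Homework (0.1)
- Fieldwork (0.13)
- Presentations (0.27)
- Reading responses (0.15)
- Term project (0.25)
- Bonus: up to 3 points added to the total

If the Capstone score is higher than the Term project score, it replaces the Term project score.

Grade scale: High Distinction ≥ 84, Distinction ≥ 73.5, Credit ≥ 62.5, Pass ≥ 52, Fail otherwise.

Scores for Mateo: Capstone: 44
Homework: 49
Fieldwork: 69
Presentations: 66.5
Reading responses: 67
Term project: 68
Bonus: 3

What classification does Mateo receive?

Credit

Capstone (44) ≤ Term project (68), so Term project stays at 68.
Weighted total:
  Capstone 44 × 0.1 = 4.4
  Homework 49 × 0.1 = 4.9
  Fieldwork 69 × 0.13 = 8.97
  Presentations 66.5 × 0.27 = 17.955
  Reading responses 67 × 0.15 = 10.05
  Term project 68 × 0.25 = 17
Sum = 63.275
Bonus: 63.275 + 3 = 66.275
66.275 is ≥ 62.5 and < 73.5 → Credit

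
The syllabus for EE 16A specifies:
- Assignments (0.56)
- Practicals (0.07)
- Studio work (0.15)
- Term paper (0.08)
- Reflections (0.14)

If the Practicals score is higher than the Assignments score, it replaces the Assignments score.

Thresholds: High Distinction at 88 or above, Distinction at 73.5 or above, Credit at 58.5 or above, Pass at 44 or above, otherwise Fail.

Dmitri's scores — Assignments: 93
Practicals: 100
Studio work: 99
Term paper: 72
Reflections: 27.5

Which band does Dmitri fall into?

Practicals (100) > Assignments (93), so Assignments counts as 100.
Weighted total:
  Assignments 100 × 0.56 = 56
  Practicals 100 × 0.07 = 7
  Studio work 99 × 0.15 = 14.85
  Term paper 72 × 0.08 = 5.76
  Reflections 27.5 × 0.14 = 3.85
Sum = 87.46
87.46 is ≥ 73.5 and < 88 → Distinction

Distinction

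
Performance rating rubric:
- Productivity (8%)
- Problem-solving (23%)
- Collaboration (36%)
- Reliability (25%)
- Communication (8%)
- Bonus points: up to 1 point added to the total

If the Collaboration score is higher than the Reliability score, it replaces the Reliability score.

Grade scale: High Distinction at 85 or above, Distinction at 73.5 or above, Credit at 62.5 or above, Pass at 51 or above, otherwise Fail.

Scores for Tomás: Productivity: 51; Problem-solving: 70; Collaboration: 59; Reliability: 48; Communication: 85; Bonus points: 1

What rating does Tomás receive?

Collaboration (59) > Reliability (48), so Reliability counts as 59.
Weighted total:
  Productivity 51 × 0.08 = 4.08
  Problem-solving 70 × 0.23 = 16.1
  Collaboration 59 × 0.36 = 21.24
  Reliability 59 × 0.25 = 14.75
  Communication 85 × 0.08 = 6.8
Sum = 62.97
Bonus points: 62.97 + 1 = 63.97
63.97 is ≥ 62.5 and < 73.5 → Credit

Credit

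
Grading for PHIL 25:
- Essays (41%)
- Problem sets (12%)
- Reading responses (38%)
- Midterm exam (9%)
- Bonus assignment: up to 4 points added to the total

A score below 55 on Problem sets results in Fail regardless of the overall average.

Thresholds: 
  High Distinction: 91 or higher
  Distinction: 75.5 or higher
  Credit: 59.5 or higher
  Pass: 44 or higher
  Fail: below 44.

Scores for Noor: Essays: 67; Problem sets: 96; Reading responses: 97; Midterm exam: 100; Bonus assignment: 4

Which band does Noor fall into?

Distinction

Problem sets score 96 ≥ 55: minimum met.
Weighted total:
  Essays 67 × 0.41 = 27.47
  Problem sets 96 × 0.12 = 11.52
  Reading responses 97 × 0.38 = 36.86
  Midterm exam 100 × 0.09 = 9
Sum = 84.85
Bonus assignment: 84.85 + 4 = 88.85
88.85 is ≥ 75.5 and < 91 → Distinction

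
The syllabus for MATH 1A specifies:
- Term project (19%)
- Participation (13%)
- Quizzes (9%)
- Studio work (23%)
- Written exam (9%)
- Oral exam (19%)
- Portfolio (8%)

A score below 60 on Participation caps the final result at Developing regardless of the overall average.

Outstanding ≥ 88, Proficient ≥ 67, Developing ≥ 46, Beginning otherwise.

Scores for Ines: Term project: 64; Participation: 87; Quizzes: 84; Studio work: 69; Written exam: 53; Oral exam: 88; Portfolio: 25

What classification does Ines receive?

Proficient

Participation score 87 ≥ 60: minimum met.
Weighted total:
  Term project 64 × 0.19 = 12.16
  Participation 87 × 0.13 = 11.31
  Quizzes 84 × 0.09 = 7.56
  Studio work 69 × 0.23 = 15.87
  Written exam 53 × 0.09 = 4.77
  Oral exam 88 × 0.19 = 16.72
  Portfolio 25 × 0.08 = 2
Sum = 70.39
70.39 is ≥ 67 and < 88 → Proficient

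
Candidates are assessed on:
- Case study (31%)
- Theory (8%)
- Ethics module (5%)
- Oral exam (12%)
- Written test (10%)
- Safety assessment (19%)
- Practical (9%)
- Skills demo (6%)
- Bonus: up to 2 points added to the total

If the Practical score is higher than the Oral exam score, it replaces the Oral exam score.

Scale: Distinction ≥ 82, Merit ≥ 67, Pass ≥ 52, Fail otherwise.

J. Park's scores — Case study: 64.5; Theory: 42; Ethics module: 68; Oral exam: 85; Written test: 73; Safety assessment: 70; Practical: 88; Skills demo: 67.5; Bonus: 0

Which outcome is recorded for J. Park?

Practical (88) > Oral exam (85), so Oral exam counts as 88.
Weighted total:
  Case study 64.5 × 0.31 = 19.995
  Theory 42 × 0.08 = 3.36
  Ethics module 68 × 0.05 = 3.4
  Oral exam 88 × 0.12 = 10.56
  Written test 73 × 0.1 = 7.3
  Safety assessment 70 × 0.19 = 13.3
  Practical 88 × 0.09 = 7.92
  Skills demo 67.5 × 0.06 = 4.05
Sum = 69.885
Bonus: 69.885 + 0 = 69.885
69.885 is ≥ 67 and < 82 → Merit

Merit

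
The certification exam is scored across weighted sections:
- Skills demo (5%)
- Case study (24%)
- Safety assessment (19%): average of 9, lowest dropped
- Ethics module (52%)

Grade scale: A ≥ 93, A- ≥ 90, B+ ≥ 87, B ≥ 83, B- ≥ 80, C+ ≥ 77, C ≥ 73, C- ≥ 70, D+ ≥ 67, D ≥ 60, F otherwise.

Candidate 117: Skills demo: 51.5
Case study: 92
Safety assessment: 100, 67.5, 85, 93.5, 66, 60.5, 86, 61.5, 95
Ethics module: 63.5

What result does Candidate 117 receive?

Safety assessment: drop 60.5 → average of remaining 8 = 654.5/8 = 81.8125
Weighted total:
  Skills demo 51.5 × 0.05 = 2.575
  Case study 92 × 0.24 = 22.08
  Safety assessment 81.8125 × 0.19 = 15.544375
  Ethics module 63.5 × 0.52 = 33.02
Sum = 73.219375
73.219375 is ≥ 73 and < 77 → C

C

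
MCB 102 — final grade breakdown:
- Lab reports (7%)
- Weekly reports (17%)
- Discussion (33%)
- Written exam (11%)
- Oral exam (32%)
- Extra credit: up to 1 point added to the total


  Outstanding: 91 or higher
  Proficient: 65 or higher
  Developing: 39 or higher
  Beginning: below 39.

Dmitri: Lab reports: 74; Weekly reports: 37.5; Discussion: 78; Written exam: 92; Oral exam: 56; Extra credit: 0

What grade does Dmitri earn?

Proficient

Weighted total:
  Lab reports 74 × 0.07 = 5.18
  Weekly reports 37.5 × 0.17 = 6.375
  Discussion 78 × 0.33 = 25.74
  Written exam 92 × 0.11 = 10.12
  Oral exam 56 × 0.32 = 17.92
Sum = 65.335
Extra credit: 65.335 + 0 = 65.335
65.335 is ≥ 65 and < 91 → Proficient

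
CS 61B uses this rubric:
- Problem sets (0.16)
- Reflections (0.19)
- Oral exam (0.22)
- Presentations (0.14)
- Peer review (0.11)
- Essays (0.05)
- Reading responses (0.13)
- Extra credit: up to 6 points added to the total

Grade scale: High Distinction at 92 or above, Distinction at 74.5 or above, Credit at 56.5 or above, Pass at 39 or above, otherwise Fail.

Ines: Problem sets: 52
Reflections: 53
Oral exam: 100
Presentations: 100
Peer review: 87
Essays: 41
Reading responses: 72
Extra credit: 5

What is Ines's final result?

Weighted total:
  Problem sets 52 × 0.16 = 8.32
  Reflections 53 × 0.19 = 10.07
  Oral exam 100 × 0.22 = 22
  Presentations 100 × 0.14 = 14
  Peer review 87 × 0.11 = 9.57
  Essays 41 × 0.05 = 2.05
  Reading responses 72 × 0.13 = 9.36
Sum = 75.37
Extra credit: 75.37 + 5 = 80.37
80.37 is ≥ 74.5 and < 92 → Distinction

Distinction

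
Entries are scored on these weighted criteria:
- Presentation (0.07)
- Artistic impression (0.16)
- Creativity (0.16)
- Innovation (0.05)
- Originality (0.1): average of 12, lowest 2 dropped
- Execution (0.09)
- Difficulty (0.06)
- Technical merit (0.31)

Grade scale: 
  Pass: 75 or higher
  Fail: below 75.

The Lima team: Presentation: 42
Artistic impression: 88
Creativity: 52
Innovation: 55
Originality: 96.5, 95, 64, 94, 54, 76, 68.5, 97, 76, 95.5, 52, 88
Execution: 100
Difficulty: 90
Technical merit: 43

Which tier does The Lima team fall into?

Fail

Originality: drop 52, 54 → average of remaining 10 = 850.5/10 = 85.05
Weighted total:
  Presentation 42 × 0.07 = 2.94
  Artistic impression 88 × 0.16 = 14.08
  Creativity 52 × 0.16 = 8.32
  Innovation 55 × 0.05 = 2.75
  Originality 85.05 × 0.1 = 8.505
  Execution 100 × 0.09 = 9
  Difficulty 90 × 0.06 = 5.4
  Technical merit 43 × 0.31 = 13.33
Sum = 64.325
64.325 < 75 → Fail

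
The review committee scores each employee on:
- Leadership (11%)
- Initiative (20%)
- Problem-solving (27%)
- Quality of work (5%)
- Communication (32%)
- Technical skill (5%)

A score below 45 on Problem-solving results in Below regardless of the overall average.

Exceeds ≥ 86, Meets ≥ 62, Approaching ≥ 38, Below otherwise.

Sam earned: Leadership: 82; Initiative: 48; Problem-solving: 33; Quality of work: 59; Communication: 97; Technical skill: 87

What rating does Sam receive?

Below

Problem-solving score 33 < 45: minimum not met.
Weighted total:
  Leadership 82 × 0.11 = 9.02
  Initiative 48 × 0.2 = 9.6
  Problem-solving 33 × 0.27 = 8.91
  Quality of work 59 × 0.05 = 2.95
  Communication 97 × 0.32 = 31.04
  Technical skill 87 × 0.05 = 4.35
Sum = 65.87
Because the Problem-solving minimum was not met, the result is Below.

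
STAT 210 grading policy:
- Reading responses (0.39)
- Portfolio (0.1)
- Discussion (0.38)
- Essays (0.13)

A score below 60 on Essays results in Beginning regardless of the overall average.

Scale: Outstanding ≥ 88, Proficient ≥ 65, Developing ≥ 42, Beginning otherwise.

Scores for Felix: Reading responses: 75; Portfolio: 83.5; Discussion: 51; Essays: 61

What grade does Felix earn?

Essays score 61 ≥ 60: minimum met.
Weighted total:
  Reading responses 75 × 0.39 = 29.25
  Portfolio 83.5 × 0.1 = 8.35
  Discussion 51 × 0.38 = 19.38
  Essays 61 × 0.13 = 7.93
Sum = 64.91
64.91 is ≥ 42 and < 65 → Developing

Developing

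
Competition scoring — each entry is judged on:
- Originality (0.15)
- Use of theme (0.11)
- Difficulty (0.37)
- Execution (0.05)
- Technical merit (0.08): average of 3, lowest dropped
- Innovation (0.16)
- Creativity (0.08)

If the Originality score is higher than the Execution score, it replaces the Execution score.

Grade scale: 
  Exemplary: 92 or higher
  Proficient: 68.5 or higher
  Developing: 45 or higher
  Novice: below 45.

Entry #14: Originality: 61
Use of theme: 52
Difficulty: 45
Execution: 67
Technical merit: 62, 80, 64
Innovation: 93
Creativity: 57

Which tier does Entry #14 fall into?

Technical merit: drop 62 → average of remaining 2 = 144/2 = 72
Originality (61) ≤ Execution (67), so Execution stays at 67.
Weighted total:
  Originality 61 × 0.15 = 9.15
  Use of theme 52 × 0.11 = 5.72
  Difficulty 45 × 0.37 = 16.65
  Execution 67 × 0.05 = 3.35
  Technical merit 72 × 0.08 = 5.76
  Innovation 93 × 0.16 = 14.88
  Creativity 57 × 0.08 = 4.56
Sum = 60.07
60.07 is ≥ 45 and < 68.5 → Developing

Developing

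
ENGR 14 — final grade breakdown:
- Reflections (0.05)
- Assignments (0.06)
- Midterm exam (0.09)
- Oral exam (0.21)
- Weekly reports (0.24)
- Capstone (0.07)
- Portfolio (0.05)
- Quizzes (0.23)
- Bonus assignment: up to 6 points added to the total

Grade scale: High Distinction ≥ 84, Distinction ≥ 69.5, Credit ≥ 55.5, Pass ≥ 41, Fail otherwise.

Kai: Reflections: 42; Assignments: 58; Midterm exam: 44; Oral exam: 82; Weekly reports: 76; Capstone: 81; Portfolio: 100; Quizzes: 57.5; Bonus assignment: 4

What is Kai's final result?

Weighted total:
  Reflections 42 × 0.05 = 2.1
  Assignments 58 × 0.06 = 3.48
  Midterm exam 44 × 0.09 = 3.96
  Oral exam 82 × 0.21 = 17.22
  Weekly reports 76 × 0.24 = 18.24
  Capstone 81 × 0.07 = 5.67
  Portfolio 100 × 0.05 = 5
  Quizzes 57.5 × 0.23 = 13.225
Sum = 68.895
Bonus assignment: 68.895 + 4 = 72.895
72.895 is ≥ 69.5 and < 84 → Distinction

Distinction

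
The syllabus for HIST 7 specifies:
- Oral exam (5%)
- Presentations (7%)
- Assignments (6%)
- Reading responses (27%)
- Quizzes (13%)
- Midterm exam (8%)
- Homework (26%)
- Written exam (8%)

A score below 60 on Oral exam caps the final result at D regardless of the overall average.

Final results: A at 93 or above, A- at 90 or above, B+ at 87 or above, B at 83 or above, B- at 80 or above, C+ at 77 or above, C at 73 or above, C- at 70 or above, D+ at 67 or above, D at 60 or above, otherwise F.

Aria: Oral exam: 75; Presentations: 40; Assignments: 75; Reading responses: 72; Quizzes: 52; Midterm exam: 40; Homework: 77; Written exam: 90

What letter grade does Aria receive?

D+

Oral exam score 75 ≥ 60: minimum met.
Weighted total:
  Oral exam 75 × 0.05 = 3.75
  Presentations 40 × 0.07 = 2.8
  Assignments 75 × 0.06 = 4.5
  Reading responses 72 × 0.27 = 19.44
  Quizzes 52 × 0.13 = 6.76
  Midterm exam 40 × 0.08 = 3.2
  Homework 77 × 0.26 = 20.02
  Written exam 90 × 0.08 = 7.2
Sum = 67.67
67.67 is ≥ 67 and < 70 → D+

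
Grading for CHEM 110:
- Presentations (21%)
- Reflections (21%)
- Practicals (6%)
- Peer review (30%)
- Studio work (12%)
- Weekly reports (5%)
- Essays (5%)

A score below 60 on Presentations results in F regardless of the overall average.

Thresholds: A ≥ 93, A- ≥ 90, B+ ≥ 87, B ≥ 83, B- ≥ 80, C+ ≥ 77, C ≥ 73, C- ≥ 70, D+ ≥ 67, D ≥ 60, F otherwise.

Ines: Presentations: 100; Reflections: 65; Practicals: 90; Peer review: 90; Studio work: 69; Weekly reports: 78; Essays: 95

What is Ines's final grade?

Presentations score 100 ≥ 60: minimum met.
Weighted total:
  Presentations 100 × 0.21 = 21
  Reflections 65 × 0.21 = 13.65
  Practicals 90 × 0.06 = 5.4
  Peer review 90 × 0.3 = 27
  Studio work 69 × 0.12 = 8.28
  Weekly reports 78 × 0.05 = 3.9
  Essays 95 × 0.05 = 4.75
Sum = 83.98
83.98 is ≥ 83 and < 87 → B

B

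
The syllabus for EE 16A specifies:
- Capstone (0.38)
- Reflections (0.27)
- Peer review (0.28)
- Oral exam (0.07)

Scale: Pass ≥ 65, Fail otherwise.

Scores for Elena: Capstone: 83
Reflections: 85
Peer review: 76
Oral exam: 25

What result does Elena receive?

Weighted total:
  Capstone 83 × 0.38 = 31.54
  Reflections 85 × 0.27 = 22.95
  Peer review 76 × 0.28 = 21.28
  Oral exam 25 × 0.07 = 1.75
Sum = 77.52
77.52 ≥ 65 → Pass

Pass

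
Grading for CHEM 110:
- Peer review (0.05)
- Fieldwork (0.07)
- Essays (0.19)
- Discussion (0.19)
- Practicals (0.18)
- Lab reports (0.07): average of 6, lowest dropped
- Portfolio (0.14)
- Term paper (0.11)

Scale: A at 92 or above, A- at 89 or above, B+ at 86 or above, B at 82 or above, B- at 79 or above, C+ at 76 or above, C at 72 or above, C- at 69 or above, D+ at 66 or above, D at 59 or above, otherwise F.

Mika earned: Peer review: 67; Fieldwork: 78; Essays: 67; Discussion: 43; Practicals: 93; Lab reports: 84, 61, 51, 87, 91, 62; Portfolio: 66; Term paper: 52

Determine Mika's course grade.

Lab reports: drop 51 → average of remaining 5 = 385/5 = 77
Weighted total:
  Peer review 67 × 0.05 = 3.35
  Fieldwork 78 × 0.07 = 5.46
  Essays 67 × 0.19 = 12.73
  Discussion 43 × 0.19 = 8.17
  Practicals 93 × 0.18 = 16.74
  Lab reports 77 × 0.07 = 5.39
  Portfolio 66 × 0.14 = 9.24
  Term paper 52 × 0.11 = 5.72
Sum = 66.8
66.8 is ≥ 66 and < 69 → D+

D+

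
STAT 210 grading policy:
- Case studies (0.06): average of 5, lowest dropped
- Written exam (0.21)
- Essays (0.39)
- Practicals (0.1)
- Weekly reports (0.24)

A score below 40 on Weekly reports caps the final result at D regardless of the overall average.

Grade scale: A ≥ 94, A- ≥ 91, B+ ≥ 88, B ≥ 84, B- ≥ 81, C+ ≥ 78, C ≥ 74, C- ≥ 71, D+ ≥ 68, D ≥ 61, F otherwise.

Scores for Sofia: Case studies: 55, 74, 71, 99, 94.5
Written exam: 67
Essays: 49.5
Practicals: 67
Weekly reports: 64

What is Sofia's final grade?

F

Case studies: drop 55 → average of remaining 4 = 338.5/4 = 84.625
Weekly reports score 64 ≥ 40: minimum met.
Weighted total:
  Case studies 84.625 × 0.06 = 5.0775
  Written exam 67 × 0.21 = 14.07
  Essays 49.5 × 0.39 = 19.305
  Practicals 67 × 0.1 = 6.7
  Weekly reports 64 × 0.24 = 15.36
Sum = 60.5125
60.5125 < 61 → F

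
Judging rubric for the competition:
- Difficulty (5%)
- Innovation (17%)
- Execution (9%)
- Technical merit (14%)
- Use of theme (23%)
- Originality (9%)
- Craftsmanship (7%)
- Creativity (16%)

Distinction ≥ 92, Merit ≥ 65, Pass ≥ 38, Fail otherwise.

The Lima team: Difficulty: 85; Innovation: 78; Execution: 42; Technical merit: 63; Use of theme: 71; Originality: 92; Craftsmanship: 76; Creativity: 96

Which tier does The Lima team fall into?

Weighted total:
  Difficulty 85 × 0.05 = 4.25
  Innovation 78 × 0.17 = 13.26
  Execution 42 × 0.09 = 3.78
  Technical merit 63 × 0.14 = 8.82
  Use of theme 71 × 0.23 = 16.33
  Originality 92 × 0.09 = 8.28
  Craftsmanship 76 × 0.07 = 5.32
  Creativity 96 × 0.16 = 15.36
Sum = 75.4
75.4 is ≥ 65 and < 92 → Merit

Merit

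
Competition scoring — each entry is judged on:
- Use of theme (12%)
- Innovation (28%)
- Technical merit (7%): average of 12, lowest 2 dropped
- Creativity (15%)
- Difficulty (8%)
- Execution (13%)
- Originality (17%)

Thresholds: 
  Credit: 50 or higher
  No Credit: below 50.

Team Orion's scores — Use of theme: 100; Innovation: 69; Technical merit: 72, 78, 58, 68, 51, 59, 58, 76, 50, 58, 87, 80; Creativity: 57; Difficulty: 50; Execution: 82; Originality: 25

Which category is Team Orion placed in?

Credit

Technical merit: drop 50, 51 → average of remaining 10 = 694/10 = 69.4
Weighted total:
  Use of theme 100 × 0.12 = 12
  Innovation 69 × 0.28 = 19.32
  Technical merit 69.4 × 0.07 = 4.858
  Creativity 57 × 0.15 = 8.55
  Difficulty 50 × 0.08 = 4
  Execution 82 × 0.13 = 10.66
  Originality 25 × 0.17 = 4.25
Sum = 63.638
63.638 ≥ 50 → Credit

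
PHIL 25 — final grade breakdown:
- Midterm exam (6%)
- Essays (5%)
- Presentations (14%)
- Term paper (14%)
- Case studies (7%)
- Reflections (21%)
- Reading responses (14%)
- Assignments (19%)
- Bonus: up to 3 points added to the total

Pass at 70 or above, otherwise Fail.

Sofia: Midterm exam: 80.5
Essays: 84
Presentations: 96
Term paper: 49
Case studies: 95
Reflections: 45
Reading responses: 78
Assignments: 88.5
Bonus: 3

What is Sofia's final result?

Pass

Weighted total:
  Midterm exam 80.5 × 0.06 = 4.83
  Essays 84 × 0.05 = 4.2
  Presentations 96 × 0.14 = 13.44
  Term paper 49 × 0.14 = 6.86
  Case studies 95 × 0.07 = 6.65
  Reflections 45 × 0.21 = 9.45
  Reading responses 78 × 0.14 = 10.92
  Assignments 88.5 × 0.19 = 16.815
Sum = 73.165
Bonus: 73.165 + 3 = 76.165
76.165 ≥ 70 → Pass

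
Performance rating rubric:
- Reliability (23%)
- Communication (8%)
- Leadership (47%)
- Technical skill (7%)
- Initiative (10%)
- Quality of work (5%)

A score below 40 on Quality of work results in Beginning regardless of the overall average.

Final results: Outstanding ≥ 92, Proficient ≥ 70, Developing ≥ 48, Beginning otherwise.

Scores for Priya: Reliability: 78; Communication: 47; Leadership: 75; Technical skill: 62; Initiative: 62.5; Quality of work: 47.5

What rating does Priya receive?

Quality of work score 47.5 ≥ 40: minimum met.
Weighted total:
  Reliability 78 × 0.23 = 17.94
  Communication 47 × 0.08 = 3.76
  Leadership 75 × 0.47 = 35.25
  Technical skill 62 × 0.07 = 4.34
  Initiative 62.5 × 0.1 = 6.25
  Quality of work 47.5 × 0.05 = 2.375
Sum = 69.915
69.915 is ≥ 48 and < 70 → Developing

Developing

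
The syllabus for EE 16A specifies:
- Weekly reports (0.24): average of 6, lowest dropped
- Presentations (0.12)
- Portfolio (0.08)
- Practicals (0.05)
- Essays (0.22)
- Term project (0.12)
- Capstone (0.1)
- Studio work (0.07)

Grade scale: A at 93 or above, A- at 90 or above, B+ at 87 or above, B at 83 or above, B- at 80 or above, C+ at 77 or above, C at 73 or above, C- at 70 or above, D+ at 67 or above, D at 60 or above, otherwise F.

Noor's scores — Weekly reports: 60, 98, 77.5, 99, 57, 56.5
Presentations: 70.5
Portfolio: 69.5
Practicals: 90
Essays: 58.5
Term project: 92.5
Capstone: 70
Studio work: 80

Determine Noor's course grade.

Weekly reports: drop 56.5 → average of remaining 5 = 391.5/5 = 78.3
Weighted total:
  Weekly reports 78.3 × 0.24 = 18.792
  Presentations 70.5 × 0.12 = 8.46
  Portfolio 69.5 × 0.08 = 5.56
  Practicals 90 × 0.05 = 4.5
  Essays 58.5 × 0.22 = 12.87
  Term project 92.5 × 0.12 = 11.1
  Capstone 70 × 0.1 = 7
  Studio work 80 × 0.07 = 5.6
Sum = 73.882
73.882 is ≥ 73 and < 77 → C

C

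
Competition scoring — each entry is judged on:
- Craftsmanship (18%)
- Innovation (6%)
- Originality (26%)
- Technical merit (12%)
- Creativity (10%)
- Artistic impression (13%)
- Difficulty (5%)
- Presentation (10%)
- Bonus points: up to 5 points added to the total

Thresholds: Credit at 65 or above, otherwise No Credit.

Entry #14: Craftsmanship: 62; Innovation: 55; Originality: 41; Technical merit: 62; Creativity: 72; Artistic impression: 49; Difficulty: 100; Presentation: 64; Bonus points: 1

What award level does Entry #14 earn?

No Credit

Weighted total:
  Craftsmanship 62 × 0.18 = 11.16
  Innovation 55 × 0.06 = 3.3
  Originality 41 × 0.26 = 10.66
  Technical merit 62 × 0.12 = 7.44
  Creativity 72 × 0.1 = 7.2
  Artistic impression 49 × 0.13 = 6.37
  Difficulty 100 × 0.05 = 5
  Presentation 64 × 0.1 = 6.4
Sum = 57.53
Bonus points: 57.53 + 1 = 58.53
58.53 < 65 → No Credit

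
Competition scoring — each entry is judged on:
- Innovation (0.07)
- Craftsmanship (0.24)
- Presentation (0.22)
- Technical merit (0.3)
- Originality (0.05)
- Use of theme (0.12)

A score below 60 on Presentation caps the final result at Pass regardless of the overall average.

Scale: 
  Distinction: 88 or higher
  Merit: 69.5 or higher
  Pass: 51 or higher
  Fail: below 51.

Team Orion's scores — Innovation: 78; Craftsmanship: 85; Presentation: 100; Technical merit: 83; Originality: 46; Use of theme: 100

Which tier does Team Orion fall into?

Presentation score 100 ≥ 60: minimum met.
Weighted total:
  Innovation 78 × 0.07 = 5.46
  Craftsmanship 85 × 0.24 = 20.4
  Presentation 100 × 0.22 = 22
  Technical merit 83 × 0.3 = 24.9
  Originality 46 × 0.05 = 2.3
  Use of theme 100 × 0.12 = 12
Sum = 87.06
87.06 is ≥ 69.5 and < 88 → Merit

Merit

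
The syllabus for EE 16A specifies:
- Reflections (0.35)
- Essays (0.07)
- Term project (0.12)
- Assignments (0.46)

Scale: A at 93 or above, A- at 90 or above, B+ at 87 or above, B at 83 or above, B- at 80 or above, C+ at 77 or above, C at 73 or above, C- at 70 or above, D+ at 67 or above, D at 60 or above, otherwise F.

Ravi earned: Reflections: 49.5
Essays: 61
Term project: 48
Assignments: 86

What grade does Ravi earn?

Weighted total:
  Reflections 49.5 × 0.35 = 17.325
  Essays 61 × 0.07 = 4.27
  Term project 48 × 0.12 = 5.76
  Assignments 86 × 0.46 = 39.56
Sum = 66.915
66.915 is ≥ 60 and < 67 → D

D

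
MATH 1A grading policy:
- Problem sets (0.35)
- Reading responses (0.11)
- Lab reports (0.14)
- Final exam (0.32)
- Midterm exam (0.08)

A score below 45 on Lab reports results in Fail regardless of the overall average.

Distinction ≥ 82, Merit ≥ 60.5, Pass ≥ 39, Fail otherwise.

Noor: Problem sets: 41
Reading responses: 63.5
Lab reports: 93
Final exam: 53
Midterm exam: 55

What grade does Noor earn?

Lab reports score 93 ≥ 45: minimum met.
Weighted total:
  Problem sets 41 × 0.35 = 14.35
  Reading responses 63.5 × 0.11 = 6.985
  Lab reports 93 × 0.14 = 13.02
  Final exam 53 × 0.32 = 16.96
  Midterm exam 55 × 0.08 = 4.4
Sum = 55.715
55.715 is ≥ 39 and < 60.5 → Pass

Pass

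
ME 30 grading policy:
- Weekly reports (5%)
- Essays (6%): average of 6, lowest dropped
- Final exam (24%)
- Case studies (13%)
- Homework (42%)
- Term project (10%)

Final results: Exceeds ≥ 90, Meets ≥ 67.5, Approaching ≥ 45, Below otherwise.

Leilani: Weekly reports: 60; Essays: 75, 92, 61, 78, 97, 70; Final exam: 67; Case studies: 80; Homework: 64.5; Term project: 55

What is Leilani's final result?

Essays: drop 61 → average of remaining 5 = 412/5 = 82.4
Weighted total:
  Weekly reports 60 × 0.05 = 3
  Essays 82.4 × 0.06 = 4.944
  Final exam 67 × 0.24 = 16.08
  Case studies 80 × 0.13 = 10.4
  Homework 64.5 × 0.42 = 27.09
  Term project 55 × 0.1 = 5.5
Sum = 67.014
67.014 is ≥ 45 and < 67.5 → Approaching

Approaching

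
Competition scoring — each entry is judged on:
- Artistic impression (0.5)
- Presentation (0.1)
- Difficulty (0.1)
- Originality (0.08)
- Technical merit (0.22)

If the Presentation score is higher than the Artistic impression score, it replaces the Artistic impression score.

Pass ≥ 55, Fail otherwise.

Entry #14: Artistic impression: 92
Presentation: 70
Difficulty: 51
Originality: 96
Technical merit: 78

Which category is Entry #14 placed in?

Pass

Presentation (70) ≤ Artistic impression (92), so Artistic impression stays at 92.
Weighted total:
  Artistic impression 92 × 0.5 = 46
  Presentation 70 × 0.1 = 7
  Difficulty 51 × 0.1 = 5.1
  Originality 96 × 0.08 = 7.68
  Technical merit 78 × 0.22 = 17.16
Sum = 82.94
82.94 ≥ 55 → Pass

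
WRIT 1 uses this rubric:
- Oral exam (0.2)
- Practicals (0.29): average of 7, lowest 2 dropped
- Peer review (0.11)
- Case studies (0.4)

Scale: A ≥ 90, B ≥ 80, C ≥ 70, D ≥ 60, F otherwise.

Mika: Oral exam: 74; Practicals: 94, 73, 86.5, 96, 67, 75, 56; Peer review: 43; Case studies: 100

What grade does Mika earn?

Practicals: drop 56, 67 → average of remaining 5 = 424.5/5 = 84.9
Weighted total:
  Oral exam 74 × 0.2 = 14.8
  Practicals 84.9 × 0.29 = 24.621
  Peer review 43 × 0.11 = 4.73
  Case studies 100 × 0.4 = 40
Sum = 84.151
84.151 is ≥ 80 and < 90 → B

B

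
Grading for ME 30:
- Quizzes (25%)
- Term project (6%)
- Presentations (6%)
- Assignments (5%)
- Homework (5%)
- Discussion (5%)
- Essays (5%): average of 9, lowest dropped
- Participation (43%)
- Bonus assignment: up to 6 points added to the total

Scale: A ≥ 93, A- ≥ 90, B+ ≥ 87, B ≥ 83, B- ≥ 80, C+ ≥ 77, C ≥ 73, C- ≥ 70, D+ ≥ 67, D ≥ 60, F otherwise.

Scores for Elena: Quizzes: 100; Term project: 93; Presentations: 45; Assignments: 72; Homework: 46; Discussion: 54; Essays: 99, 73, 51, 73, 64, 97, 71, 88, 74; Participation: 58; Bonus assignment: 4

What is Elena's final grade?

Essays: drop 51 → average of remaining 8 = 639/8 = 79.875
Weighted total:
  Quizzes 100 × 0.25 = 25
  Term project 93 × 0.06 = 5.58
  Presentations 45 × 0.06 = 2.7
  Assignments 72 × 0.05 = 3.6
  Homework 46 × 0.05 = 2.3
  Discussion 54 × 0.05 = 2.7
  Essays 79.875 × 0.05 = 3.99375
  Participation 58 × 0.43 = 24.94
Sum = 70.81375
Bonus assignment: 70.81375 + 4 = 74.81375
74.81375 is ≥ 73 and < 77 → C

C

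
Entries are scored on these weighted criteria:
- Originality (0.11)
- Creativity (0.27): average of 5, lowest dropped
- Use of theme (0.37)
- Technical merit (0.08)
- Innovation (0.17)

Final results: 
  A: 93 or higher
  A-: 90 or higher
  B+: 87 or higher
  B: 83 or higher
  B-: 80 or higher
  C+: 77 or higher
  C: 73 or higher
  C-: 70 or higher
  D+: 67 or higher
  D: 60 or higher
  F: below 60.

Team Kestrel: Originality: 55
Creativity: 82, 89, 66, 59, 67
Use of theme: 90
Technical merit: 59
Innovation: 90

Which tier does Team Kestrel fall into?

Creativity: drop 59 → average of remaining 4 = 304/4 = 76
Weighted total:
  Originality 55 × 0.11 = 6.05
  Creativity 76 × 0.27 = 20.52
  Use of theme 90 × 0.37 = 33.3
  Technical merit 59 × 0.08 = 4.72
  Innovation 90 × 0.17 = 15.3
Sum = 79.89
79.89 is ≥ 77 and < 80 → C+

C+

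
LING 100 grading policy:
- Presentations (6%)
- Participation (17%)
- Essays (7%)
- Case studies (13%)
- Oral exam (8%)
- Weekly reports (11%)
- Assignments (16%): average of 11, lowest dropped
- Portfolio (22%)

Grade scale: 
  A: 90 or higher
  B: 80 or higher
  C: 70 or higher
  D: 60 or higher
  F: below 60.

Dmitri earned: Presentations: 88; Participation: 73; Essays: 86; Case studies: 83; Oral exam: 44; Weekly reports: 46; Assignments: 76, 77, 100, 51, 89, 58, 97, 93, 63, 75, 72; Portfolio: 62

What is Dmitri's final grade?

D

Assignments: drop 51 → average of remaining 10 = 800/10 = 80
Weighted total:
  Presentations 88 × 0.06 = 5.28
  Participation 73 × 0.17 = 12.41
  Essays 86 × 0.07 = 6.02
  Case studies 83 × 0.13 = 10.79
  Oral exam 44 × 0.08 = 3.52
  Weekly reports 46 × 0.11 = 5.06
  Assignments 80 × 0.16 = 12.8
  Portfolio 62 × 0.22 = 13.64
Sum = 69.52
69.52 is ≥ 60 and < 70 → D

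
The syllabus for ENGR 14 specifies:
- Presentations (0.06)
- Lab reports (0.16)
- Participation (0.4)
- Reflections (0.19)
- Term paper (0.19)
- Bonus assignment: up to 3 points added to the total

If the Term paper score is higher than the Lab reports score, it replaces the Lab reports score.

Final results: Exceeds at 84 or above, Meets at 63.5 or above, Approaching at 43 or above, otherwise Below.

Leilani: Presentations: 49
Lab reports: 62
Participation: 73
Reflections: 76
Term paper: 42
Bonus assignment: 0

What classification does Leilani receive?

Meets

Term paper (42) ≤ Lab reports (62), so Lab reports stays at 62.
Weighted total:
  Presentations 49 × 0.06 = 2.94
  Lab reports 62 × 0.16 = 9.92
  Participation 73 × 0.4 = 29.2
  Reflections 76 × 0.19 = 14.44
  Term paper 42 × 0.19 = 7.98
Sum = 64.48
Bonus assignment: 64.48 + 0 = 64.48
64.48 is ≥ 63.5 and < 84 → Meets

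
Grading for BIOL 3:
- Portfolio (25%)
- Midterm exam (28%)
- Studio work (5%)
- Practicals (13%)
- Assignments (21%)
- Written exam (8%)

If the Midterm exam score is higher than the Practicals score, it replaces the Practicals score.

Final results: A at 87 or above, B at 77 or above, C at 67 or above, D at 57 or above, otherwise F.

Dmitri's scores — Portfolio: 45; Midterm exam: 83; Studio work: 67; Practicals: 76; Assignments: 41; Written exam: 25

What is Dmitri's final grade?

Midterm exam (83) > Practicals (76), so Practicals counts as 83.
Weighted total:
  Portfolio 45 × 0.25 = 11.25
  Midterm exam 83 × 0.28 = 23.24
  Studio work 67 × 0.05 = 3.35
  Practicals 83 × 0.13 = 10.79
  Assignments 41 × 0.21 = 8.61
  Written exam 25 × 0.08 = 2
Sum = 59.24
59.24 is ≥ 57 and < 67 → D

D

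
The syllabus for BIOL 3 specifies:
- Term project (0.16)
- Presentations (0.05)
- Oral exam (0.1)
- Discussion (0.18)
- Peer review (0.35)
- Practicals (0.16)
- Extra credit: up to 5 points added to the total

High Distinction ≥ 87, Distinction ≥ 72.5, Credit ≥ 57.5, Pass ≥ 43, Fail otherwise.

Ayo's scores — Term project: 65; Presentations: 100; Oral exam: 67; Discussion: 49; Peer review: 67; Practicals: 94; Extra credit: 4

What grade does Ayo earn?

Distinction

Weighted total:
  Term project 65 × 0.16 = 10.4
  Presentations 100 × 0.05 = 5
  Oral exam 67 × 0.1 = 6.7
  Discussion 49 × 0.18 = 8.82
  Peer review 67 × 0.35 = 23.45
  Practicals 94 × 0.16 = 15.04
Sum = 69.41
Extra credit: 69.41 + 4 = 73.41
73.41 is ≥ 72.5 and < 87 → Distinction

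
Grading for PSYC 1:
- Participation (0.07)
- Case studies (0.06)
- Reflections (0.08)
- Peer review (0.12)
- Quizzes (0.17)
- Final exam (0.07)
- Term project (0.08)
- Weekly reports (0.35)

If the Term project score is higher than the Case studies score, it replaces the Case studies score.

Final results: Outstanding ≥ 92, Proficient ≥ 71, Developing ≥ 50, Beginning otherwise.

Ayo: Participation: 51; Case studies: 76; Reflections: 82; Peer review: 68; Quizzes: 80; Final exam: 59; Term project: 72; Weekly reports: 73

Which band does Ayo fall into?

Proficient

Term project (72) ≤ Case studies (76), so Case studies stays at 76.
Weighted total:
  Participation 51 × 0.07 = 3.57
  Case studies 76 × 0.06 = 4.56
  Reflections 82 × 0.08 = 6.56
  Peer review 68 × 0.12 = 8.16
  Quizzes 80 × 0.17 = 13.6
  Final exam 59 × 0.07 = 4.13
  Term project 72 × 0.08 = 5.76
  Weekly reports 73 × 0.35 = 25.55
Sum = 71.89
71.89 is ≥ 71 and < 92 → Proficient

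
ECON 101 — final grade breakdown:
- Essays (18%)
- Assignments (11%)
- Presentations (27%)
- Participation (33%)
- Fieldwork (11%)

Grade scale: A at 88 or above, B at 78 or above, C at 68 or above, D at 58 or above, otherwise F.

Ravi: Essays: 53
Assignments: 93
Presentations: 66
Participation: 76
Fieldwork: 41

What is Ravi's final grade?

D

Weighted total:
  Essays 53 × 0.18 = 9.54
  Assignments 93 × 0.11 = 10.23
  Presentations 66 × 0.27 = 17.82
  Participation 76 × 0.33 = 25.08
  Fieldwork 41 × 0.11 = 4.51
Sum = 67.18
67.18 is ≥ 58 and < 68 → D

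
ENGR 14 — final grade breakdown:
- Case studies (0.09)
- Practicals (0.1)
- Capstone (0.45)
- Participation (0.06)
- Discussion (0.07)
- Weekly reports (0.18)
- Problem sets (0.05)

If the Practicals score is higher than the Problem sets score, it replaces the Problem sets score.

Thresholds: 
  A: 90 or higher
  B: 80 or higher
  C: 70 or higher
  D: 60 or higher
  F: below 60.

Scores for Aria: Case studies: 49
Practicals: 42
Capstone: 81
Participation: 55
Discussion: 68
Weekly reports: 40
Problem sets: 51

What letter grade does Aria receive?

Practicals (42) ≤ Problem sets (51), so Problem sets stays at 51.
Weighted total:
  Case studies 49 × 0.09 = 4.41
  Practicals 42 × 0.1 = 4.2
  Capstone 81 × 0.45 = 36.45
  Participation 55 × 0.06 = 3.3
  Discussion 68 × 0.07 = 4.76
  Weekly reports 40 × 0.18 = 7.2
  Problem sets 51 × 0.05 = 2.55
Sum = 62.87
62.87 is ≥ 60 and < 70 → D

D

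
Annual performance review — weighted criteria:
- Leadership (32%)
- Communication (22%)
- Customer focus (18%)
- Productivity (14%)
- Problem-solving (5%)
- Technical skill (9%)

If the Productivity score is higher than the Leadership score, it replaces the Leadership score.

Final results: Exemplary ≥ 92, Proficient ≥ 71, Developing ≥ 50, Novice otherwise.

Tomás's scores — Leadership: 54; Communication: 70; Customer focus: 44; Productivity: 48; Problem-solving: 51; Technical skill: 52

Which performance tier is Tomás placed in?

Developing

Productivity (48) ≤ Leadership (54), so Leadership stays at 54.
Weighted total:
  Leadership 54 × 0.32 = 17.28
  Communication 70 × 0.22 = 15.4
  Customer focus 44 × 0.18 = 7.92
  Productivity 48 × 0.14 = 6.72
  Problem-solving 51 × 0.05 = 2.55
  Technical skill 52 × 0.09 = 4.68
Sum = 54.55
54.55 is ≥ 50 and < 71 → Developing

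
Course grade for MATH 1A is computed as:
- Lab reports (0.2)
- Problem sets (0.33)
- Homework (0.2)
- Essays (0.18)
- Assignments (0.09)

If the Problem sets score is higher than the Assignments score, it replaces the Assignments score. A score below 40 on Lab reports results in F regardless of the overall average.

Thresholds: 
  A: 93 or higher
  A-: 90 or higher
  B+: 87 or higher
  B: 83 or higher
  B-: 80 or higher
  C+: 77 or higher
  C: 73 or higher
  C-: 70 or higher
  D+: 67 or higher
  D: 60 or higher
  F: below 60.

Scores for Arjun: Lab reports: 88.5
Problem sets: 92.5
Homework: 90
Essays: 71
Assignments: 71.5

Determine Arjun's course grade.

Problem sets (92.5) > Assignments (71.5), so Assignments counts as 92.5.
Lab reports score 88.5 ≥ 40: minimum met.
Weighted total:
  Lab reports 88.5 × 0.2 = 17.7
  Problem sets 92.5 × 0.33 = 30.525
  Homework 90 × 0.2 = 18
  Essays 71 × 0.18 = 12.78
  Assignments 92.5 × 0.09 = 8.325
Sum = 87.33
87.33 is ≥ 87 and < 90 → B+

B+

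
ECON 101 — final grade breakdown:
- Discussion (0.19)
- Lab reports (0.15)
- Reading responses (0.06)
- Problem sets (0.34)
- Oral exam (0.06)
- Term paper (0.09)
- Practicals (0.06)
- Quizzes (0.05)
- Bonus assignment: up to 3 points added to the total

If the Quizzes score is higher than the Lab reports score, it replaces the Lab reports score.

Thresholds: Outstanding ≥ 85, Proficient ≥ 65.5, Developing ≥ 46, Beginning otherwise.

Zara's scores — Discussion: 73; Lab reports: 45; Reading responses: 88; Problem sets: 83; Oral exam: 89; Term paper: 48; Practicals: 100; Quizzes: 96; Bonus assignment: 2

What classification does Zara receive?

Quizzes (96) > Lab reports (45), so Lab reports counts as 96.
Weighted total:
  Discussion 73 × 0.19 = 13.87
  Lab reports 96 × 0.15 = 14.4
  Reading responses 88 × 0.06 = 5.28
  Problem sets 83 × 0.34 = 28.22
  Oral exam 89 × 0.06 = 5.34
  Term paper 48 × 0.09 = 4.32
  Practicals 100 × 0.06 = 6
  Quizzes 96 × 0.05 = 4.8
Sum = 82.23
Bonus assignment: 82.23 + 2 = 84.23
84.23 is ≥ 65.5 and < 85 → Proficient

Proficient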